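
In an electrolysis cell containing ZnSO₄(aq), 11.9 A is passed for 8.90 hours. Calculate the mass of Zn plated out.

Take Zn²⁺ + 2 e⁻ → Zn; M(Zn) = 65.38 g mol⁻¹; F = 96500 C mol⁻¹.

129 g

Q = I·t = 11.90 A × 32040 s = 381300 C.
n(e⁻) = Q/F = 381300 / 96500 = 3.951 mol.
Zn²⁺ + 2 e⁻ → Zn, so n(Zn) = n(e⁻)/2 = 1.976 mol.
m = n·M = 1.976 × 65.38 = 129 g.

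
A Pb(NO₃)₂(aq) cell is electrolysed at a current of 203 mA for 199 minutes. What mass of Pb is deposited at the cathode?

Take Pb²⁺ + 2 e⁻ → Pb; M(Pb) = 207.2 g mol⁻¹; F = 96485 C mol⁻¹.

2.60 g

Q = I·t = 0.2030 A × 11940 s = 2424 C.
n(e⁻) = Q/F = 2424 / 96485 = 0.02512 mol.
Pb²⁺ + 2 e⁻ → Pb, so n(Pb) = n(e⁻)/2 = 0.01256 mol.
m = n·M = 0.01256 × 207.2 = 2.60 g.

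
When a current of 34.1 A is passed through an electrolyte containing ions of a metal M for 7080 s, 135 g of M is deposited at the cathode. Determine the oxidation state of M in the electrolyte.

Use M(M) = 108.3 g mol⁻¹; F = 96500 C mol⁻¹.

+2

Q = I·t = 34.10 A × 7080.0 s = 241400 C, so n(e⁻) = 241400/96500 = 2.502 mol.
n(M) deposited = 135 / 108.3 = 1.247 mol.
Electrons per atom = n(e⁻)/n(M) = 2.502 / 1.247 = 2.01 ≈ 2, so the ion is M²⁺.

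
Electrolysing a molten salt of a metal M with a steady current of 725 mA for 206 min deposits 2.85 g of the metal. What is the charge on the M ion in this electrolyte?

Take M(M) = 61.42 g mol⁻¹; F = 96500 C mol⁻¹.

Q = I·t = 0.7250 A × 12360 s = 8961 C, so n(e⁻) = 8961/96500 = 0.09286 mol.
n(M) deposited = 2.85 / 61.42 = 0.04640 mol.
Electrons per atom = n(e⁻)/n(M) = 0.09286 / 0.04640 = 2.00 ≈ 2, so the ion is M²⁺.

+2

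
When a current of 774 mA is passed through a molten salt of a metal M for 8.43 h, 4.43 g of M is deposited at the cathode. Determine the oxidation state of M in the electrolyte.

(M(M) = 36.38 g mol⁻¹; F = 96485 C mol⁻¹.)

+2

Q = I·t = 0.7740 A × 30348 s = 23490 C, so n(e⁻) = 23490/96485 = 0.2435 mol.
n(M) deposited = 4.43 / 36.38 = 0.1218 mol.
Electrons per atom = n(e⁻)/n(M) = 0.2435 / 0.1218 = 2.00 ≈ 2, so the ion is M²⁺.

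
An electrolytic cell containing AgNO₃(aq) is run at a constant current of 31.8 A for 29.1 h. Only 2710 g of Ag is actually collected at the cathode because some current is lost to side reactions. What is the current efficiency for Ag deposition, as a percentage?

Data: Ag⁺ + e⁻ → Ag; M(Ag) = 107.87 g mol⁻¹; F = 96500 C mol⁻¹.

72.8 %

Q = I·t = 31.80 × 104760 = 3331000 C; n(e⁻) = 3331000/96500 = 34.52 mol.
Theoretical n(Ag) = n(e⁻)/1 = 34.52 mol, i.e. m_theo = 34.52 × 107.87 = 3724 g.
Efficiency = m_actual / m_theo = 2710 / 3724 = 72.8 %.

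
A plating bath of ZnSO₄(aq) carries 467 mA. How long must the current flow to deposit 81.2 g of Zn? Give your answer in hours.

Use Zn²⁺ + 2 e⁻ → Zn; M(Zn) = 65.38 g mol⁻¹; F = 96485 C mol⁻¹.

143 h

n(Zn) = m/M = 81.2 / 65.38 = 1.242 mol.
Each Zn atom requires 2 electrons, so n(e⁻) = 2 × 1.242 = 2.484 mol.
Q = n(e⁻)·F = 2.484 × 96485 = 239700 C.
t = Q/I = 239700 / 0.4670 A = 513200 s = 143 h.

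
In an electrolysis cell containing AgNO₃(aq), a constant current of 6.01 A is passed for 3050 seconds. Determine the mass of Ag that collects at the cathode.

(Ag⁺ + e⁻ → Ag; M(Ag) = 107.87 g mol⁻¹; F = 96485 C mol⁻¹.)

Q = I·t = 6.010 A × 3050.0 s = 18330 C.
n(e⁻) = Q/F = 18330 / 96485 = 0.1900 mol.
Ag⁺ + e⁻ → Ag, so n(Ag) = n(e⁻)/1 = 0.1900 mol.
m = n·M = 0.1900 × 107.87 = 20.5 g.

20.5 g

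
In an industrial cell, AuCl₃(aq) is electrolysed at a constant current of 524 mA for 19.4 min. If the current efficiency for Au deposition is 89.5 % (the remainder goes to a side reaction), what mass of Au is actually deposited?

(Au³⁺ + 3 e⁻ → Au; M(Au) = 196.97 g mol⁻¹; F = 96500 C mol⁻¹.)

0.371 g

Q = I·t = 0.5240 × 1164.0 = 609.9 C.
n(e⁻) = 609.9/96500 = 0.006321 mol; theoretically n(Au) = 0.006321/3 = 0.002107 mol, m_theo = 0.4150 g.
At 89.5 % efficiency, m_actual = 0.895 × 0.4150 = 0.371 g.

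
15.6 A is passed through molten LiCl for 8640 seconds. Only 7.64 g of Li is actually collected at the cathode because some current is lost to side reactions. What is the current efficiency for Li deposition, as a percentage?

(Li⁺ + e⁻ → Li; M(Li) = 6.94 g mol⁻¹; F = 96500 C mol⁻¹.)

Q = I·t = 15.60 × 8640.0 = 134800 C; n(e⁻) = 134800/96500 = 1.397 mol.
Theoretical n(Li) = n(e⁻)/1 = 1.397 mol, i.e. m_theo = 1.397 × 6.94 = 9.693 g.
Efficiency = m_actual / m_theo = 7.64 / 9.693 = 78.8 %.

78.8 %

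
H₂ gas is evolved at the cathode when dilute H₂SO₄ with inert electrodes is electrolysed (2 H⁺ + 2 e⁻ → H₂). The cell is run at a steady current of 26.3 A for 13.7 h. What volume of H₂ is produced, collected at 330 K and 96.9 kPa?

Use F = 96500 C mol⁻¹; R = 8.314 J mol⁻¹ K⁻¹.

190 L

Q = I·t = 26.30 A × 49320 s = 1297000 C.
n(e⁻) = Q/F = 1297000 / 96500 = 13.44 mol.
2 electrons are transferred per H₂ molecule, so n(H₂) = 13.44 / 2 = 6.721 mol.
V = nRT/P = (6.721 × 8.314 × 330) / (96.9 × 10³ Pa) = 0.190 m³ = 190 L.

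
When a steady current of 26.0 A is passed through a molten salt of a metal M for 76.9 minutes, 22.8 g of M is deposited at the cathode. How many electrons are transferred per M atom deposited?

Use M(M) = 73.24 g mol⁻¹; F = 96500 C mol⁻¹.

4

Q = I·t = 26.00 A × 4614.0 s = 120000 C, so n(e⁻) = 120000/96500 = 1.243 mol.
n(M) deposited = 22.8 / 73.24 = 0.3113 mol.
Electrons per atom = n(e⁻)/n(M) = 1.243 / 0.3113 = 3.99 ≈ 4, so the ion is M⁴⁺.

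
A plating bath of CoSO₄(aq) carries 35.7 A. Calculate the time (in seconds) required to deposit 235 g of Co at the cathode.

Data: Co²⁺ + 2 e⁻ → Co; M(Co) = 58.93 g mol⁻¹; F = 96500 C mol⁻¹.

n(Co) = m/M = 235 / 58.93 = 3.988 mol.
Each Co atom requires 2 electrons, so n(e⁻) = 2 × 3.988 = 7.976 mol.
Q = n(e⁻)·F = 7.976 × 96500 = 769600 C.
t = Q/I = 769600 / 35.70 A = 21560 s.

21600 s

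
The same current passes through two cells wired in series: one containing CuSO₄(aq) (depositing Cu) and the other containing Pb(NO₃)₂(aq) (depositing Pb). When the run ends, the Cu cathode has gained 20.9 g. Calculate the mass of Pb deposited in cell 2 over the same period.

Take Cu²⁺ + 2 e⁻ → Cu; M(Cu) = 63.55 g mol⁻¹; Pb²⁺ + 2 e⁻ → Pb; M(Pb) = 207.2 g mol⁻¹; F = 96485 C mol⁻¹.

68.1 g

n(Cu) = 20.9 / 63.55 = 0.3289 mol.
Since Cu²⁺ + 2 e⁻ → Cu, n(e⁻) passed = 2 × 0.3289 = 0.6577 mol.
Cells in series carry the same charge, so the same 0.6577 mol of electrons passes through cell 2.
Pb²⁺ + 2 e⁻ → Pb, so n(Pb) = 0.6577 / 2 = 0.3289 mol.
m(Pb) = 0.3289 × 207.2 = 68.1 g.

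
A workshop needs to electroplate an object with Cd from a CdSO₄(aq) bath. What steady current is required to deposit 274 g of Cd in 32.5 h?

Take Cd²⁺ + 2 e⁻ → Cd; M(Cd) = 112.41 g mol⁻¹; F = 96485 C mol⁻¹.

n(Cd) = 274 / 112.41 = 2.438 mol.
n(e⁻) = 2 × 2.438 = 4.875 mol.
Q = n(e⁻)·F = 4.875 × 96485 = 470400 C.
I = Q/t = 470400 / 117000 s = 4.02 A.

4.02 A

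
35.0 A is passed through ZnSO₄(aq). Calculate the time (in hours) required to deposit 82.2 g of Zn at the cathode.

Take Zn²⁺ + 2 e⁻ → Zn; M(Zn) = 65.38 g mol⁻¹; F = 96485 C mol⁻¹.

1.93 h

n(Zn) = m/M = 82.2 / 65.38 = 1.257 mol.
Each Zn atom requires 2 electrons, so n(e⁻) = 2 × 1.257 = 2.515 mol.
Q = n(e⁻)·F = 2.515 × 96485 = 242600 C.
t = Q/I = 242600 / 35.00 A = 6932 s = 1.93 h.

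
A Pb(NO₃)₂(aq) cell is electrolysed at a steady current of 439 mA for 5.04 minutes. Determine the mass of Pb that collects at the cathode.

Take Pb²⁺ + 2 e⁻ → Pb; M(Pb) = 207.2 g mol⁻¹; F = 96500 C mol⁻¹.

0.143 g

Q = I·t = 0.4390 A × 302.40 s = 132.8 C.
n(e⁻) = Q/F = 132.8 / 96500 = 0.001376 mol.
Pb²⁺ + 2 e⁻ → Pb, so n(Pb) = n(e⁻)/2 = 0.0006878 mol.
m = n·M = 0.0006878 × 207.2 = 0.143 g.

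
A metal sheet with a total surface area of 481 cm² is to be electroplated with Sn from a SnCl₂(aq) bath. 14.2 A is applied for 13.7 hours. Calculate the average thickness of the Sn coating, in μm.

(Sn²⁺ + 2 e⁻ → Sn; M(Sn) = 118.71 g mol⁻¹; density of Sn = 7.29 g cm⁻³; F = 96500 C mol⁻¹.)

Q = I·t = 14.20 × 49320 = 700300 C; n(e⁻) = 7.257 mol.
n(Sn) = n(e⁻)/2 = 3.629 mol, so m = 3.629 × 118.71 = 430.8 g.
Volume = m/ρ = 430.8 / 7.29 = 59.09 cm³.
Thickness = V/A = 59.09 / 481 = 0.123 cm = 1230 μm.

1230 μm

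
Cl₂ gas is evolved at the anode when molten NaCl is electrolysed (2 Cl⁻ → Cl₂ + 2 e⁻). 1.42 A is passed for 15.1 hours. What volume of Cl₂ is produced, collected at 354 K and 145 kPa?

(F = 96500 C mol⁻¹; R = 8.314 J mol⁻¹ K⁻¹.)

8.12 L

Q = I·t = 1.420 A × 54360 s = 77190 C.
n(e⁻) = Q/F = 77190 / 96500 = 0.7999 mol.
2 electrons are transferred per Cl₂ molecule, so n(Cl₂) = 0.7999 / 2 = 0.4000 mol.
V = nRT/P = (0.4000 × 8.314 × 354) / (145 × 10³ Pa) = 0.00812 m³ = 8.12 L.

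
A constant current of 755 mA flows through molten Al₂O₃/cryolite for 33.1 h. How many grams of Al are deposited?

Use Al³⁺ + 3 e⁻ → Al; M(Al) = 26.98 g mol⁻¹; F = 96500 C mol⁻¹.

Q = I·t = 0.7550 A × 119160 s = 89970 C.
n(e⁻) = Q/F = 89970 / 96500 = 0.9323 mol.
Al³⁺ + 3 e⁻ → Al, so n(Al) = n(e⁻)/3 = 0.3108 mol.
m = n·M = 0.3108 × 26.98 = 8.38 g.

8.38 g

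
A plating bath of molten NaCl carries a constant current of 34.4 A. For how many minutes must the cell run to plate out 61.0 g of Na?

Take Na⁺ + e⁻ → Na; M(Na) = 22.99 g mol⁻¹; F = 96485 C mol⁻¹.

124 min

n(Na) = m/M = 61.0 / 22.99 = 2.653 mol.
Each Na atom requires 1 electron, so n(e⁻) = 1 × 2.653 = 2.653 mol.
Q = n(e⁻)·F = 2.653 × 96485 = 256000 C.
t = Q/I = 256000 / 34.40 A = 7442 s = 124 min.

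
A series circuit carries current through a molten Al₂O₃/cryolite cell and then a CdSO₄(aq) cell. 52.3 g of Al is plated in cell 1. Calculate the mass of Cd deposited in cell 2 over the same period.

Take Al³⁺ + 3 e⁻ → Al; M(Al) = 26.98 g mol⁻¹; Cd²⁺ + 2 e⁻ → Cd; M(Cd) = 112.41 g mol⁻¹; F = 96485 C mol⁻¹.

n(Al) = 52.3 / 26.98 = 1.938 mol.
Since Al³⁺ + 3 e⁻ → Al, n(e⁻) passed = 3 × 1.938 = 5.815 mol.
Cells in series carry the same charge, so the same 5.815 mol of electrons passes through cell 2.
Cd²⁺ + 2 e⁻ → Cd, so n(Cd) = 5.815 / 2 = 2.908 mol.
m(Cd) = 2.908 × 112.41 = 327 g.

327 g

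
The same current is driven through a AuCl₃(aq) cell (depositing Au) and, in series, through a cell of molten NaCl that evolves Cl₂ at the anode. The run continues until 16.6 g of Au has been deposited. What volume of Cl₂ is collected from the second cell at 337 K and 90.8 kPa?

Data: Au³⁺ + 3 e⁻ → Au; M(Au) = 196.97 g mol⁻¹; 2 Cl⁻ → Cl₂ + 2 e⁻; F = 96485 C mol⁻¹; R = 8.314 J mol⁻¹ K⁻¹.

n(Au) = 16.6 / 196.97 = 0.08428 mol, so n(e⁻) = 3 × 0.08428 = 0.2528 mol.
The cells are in series, so the same 0.2528 mol of electrons passes through the second cell.
2 Cl⁻ → Cl₂ + 2 e⁻ — 2 mol e⁻ per mol Cl₂, so n(Cl₂) = 0.2528/2 = 0.1264 mol.
V = nRT/P = (0.1264 × 8.314 × 337) / (90.8 × 10³) = 0.00390 m³ = 3.90 L.

3.90 L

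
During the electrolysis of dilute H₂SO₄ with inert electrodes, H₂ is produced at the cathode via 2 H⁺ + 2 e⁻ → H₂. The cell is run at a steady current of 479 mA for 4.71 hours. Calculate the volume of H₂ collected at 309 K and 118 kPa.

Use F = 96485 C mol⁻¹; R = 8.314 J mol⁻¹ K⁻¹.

Q = I·t = 0.4790 A × 16956 s = 8122 C.
n(e⁻) = Q/F = 8122 / 96485 = 0.08418 mol.
2 electrons are transferred per H₂ molecule, so n(H₂) = 0.08418 / 2 = 0.04209 mol.
V = nRT/P = (0.04209 × 8.314 × 309) / (118 × 10³ Pa) = 9.16 × 10⁻⁴ m³ = 0.916 L.

0.916 L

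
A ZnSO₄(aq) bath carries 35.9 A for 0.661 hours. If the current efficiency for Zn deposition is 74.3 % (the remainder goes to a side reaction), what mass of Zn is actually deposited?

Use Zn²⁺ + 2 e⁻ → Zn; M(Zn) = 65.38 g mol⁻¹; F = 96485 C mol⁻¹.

21.5 g

Q = I·t = 35.90 × 2379.6 = 85430 C.
n(e⁻) = 85430/96485 = 0.8854 mol; theoretically n(Zn) = 0.8854/2 = 0.4427 mol, m_theo = 28.94 g.
At 74.3 % efficiency, m_actual = 0.743 × 28.94 = 21.5 g.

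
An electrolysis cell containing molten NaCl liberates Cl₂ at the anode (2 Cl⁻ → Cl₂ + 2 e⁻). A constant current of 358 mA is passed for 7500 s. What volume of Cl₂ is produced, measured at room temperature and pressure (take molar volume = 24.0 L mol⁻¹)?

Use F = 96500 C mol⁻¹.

0.334 L

Q = I·t = 0.3580 A × 7500.0 s = 2685 C.
n(e⁻) = Q/F = 2685 / 96500 = 0.02782 mol.
2 electrons are transferred per Cl₂ molecule, so n(Cl₂) = 0.02782 / 2 = 0.01391 mol.
V = n × V_m = 0.01391 × 24.0 = 0.334 L.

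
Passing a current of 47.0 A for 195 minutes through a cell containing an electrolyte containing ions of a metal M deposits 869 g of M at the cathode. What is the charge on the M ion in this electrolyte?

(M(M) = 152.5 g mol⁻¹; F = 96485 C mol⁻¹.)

+1

Q = I·t = 47.00 A × 11700 s = 549900 C, so n(e⁻) = 549900/96485 = 5.699 mol.
n(M) deposited = 869 / 152.5 = 5.698 mol.
Electrons per atom = n(e⁻)/n(M) = 5.699 / 5.698 = 1.00 ≈ 1, so the ion is M⁺.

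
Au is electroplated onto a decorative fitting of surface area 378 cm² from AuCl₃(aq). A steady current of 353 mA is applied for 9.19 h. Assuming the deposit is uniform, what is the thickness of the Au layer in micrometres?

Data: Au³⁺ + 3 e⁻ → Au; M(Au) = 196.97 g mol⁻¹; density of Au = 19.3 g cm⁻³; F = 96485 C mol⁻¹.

Q = I·t = 0.3530 × 33084 = 11680 C; n(e⁻) = 0.1210 mol.
n(Au) = n(e⁻)/3 = 0.04035 mol, so m = 0.04035 × 196.97 = 7.947 g.
Volume = m/ρ = 7.947 / 19.3 = 0.4118 cm³.
Thickness = V/A = 0.4118 / 378 = 0.00109 cm = 10.9 μm.

10.9 μm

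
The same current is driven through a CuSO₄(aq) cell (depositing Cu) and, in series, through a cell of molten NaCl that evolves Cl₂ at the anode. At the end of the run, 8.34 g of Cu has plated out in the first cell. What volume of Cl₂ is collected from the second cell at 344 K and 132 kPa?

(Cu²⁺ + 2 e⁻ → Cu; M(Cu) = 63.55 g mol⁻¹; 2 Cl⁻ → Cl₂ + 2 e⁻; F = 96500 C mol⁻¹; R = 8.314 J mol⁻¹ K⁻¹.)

n(Cu) = 8.34 / 63.55 = 0.1312 mol, so n(e⁻) = 2 × 0.1312 = 0.2625 mol.
The cells are in series, so the same 0.2625 mol of electrons passes through the second cell.
2 Cl⁻ → Cl₂ + 2 e⁻ — 2 mol e⁻ per mol Cl₂, so n(Cl₂) = 0.2625/2 = 0.1312 mol.
V = nRT/P = (0.1312 × 8.314 × 344) / (132 × 10³) = 0.00284 m³ = 2.84 L.

2.84 L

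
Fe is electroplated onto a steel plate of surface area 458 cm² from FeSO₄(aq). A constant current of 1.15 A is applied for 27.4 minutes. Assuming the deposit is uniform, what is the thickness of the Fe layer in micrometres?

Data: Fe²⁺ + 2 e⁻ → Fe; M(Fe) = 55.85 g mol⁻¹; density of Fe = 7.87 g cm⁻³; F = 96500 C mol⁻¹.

1.52 μm

Q = I·t = 1.150 × 1644.0 = 1891 C; n(e⁻) = 0.01959 mol.
n(Fe) = n(e⁻)/2 = 0.009796 mol, so m = 0.009796 × 55.85 = 0.5471 g.
Volume = m/ρ = 0.5471 / 7.87 = 0.06952 cm³.
Thickness = V/A = 0.06952 / 458 = 1.52 × 10⁻⁴ cm = 1.52 μm.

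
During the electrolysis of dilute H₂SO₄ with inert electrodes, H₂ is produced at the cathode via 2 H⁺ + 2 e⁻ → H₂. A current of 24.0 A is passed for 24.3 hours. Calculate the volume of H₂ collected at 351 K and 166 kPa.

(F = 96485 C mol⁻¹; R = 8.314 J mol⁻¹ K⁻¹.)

191 L

Q = I·t = 24.00 A × 87480 s = 2100000 C.
n(e⁻) = Q/F = 2100000 / 96485 = 21.76 mol.
2 electrons are transferred per H₂ molecule, so n(H₂) = 21.76 / 2 = 10.88 mol.
V = nRT/P = (10.88 × 8.314 × 351) / (166 × 10³ Pa) = 0.191 m³ = 191 L.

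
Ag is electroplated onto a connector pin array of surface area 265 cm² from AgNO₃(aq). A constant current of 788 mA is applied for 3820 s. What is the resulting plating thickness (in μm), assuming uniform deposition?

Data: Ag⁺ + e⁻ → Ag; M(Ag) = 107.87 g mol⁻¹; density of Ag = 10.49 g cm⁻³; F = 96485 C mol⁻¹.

12.1 μm

Q = I·t = 0.7880 × 3820.0 = 3010 C; n(e⁻) = 0.03120 mol.
n(Ag) = n(e⁻)/1 = 0.03120 mol, so m = 0.03120 × 107.87 = 3.365 g.
Volume = m/ρ = 3.365 / 10.49 = 0.3208 cm³.
Thickness = V/A = 0.3208 / 265 = 0.00121 cm = 12.1 μm.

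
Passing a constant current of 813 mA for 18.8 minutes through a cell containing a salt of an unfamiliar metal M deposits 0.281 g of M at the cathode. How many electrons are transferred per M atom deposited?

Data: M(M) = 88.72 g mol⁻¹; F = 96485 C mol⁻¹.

3

Q = I·t = 0.8130 A × 1128.0 s = 917.1 C, so n(e⁻) = 917.1/96485 = 0.009505 mol.
n(M) deposited = 0.281 / 88.72 = 0.003167 mol.
Electrons per atom = n(e⁻)/n(M) = 0.009505 / 0.003167 = 3.00 ≈ 3, so the ion is M³⁺.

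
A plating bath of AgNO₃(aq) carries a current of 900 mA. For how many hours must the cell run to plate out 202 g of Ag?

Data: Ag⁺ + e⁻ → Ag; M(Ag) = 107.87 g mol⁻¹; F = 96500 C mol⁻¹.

55.8 h

n(Ag) = m/M = 202 / 107.87 = 1.873 mol.
Each Ag atom requires 1 electron, so n(e⁻) = 1 × 1.873 = 1.873 mol.
Q = n(e⁻)·F = 1.873 × 96500 = 180700 C.
t = Q/I = 180700 / 0.9000 A = 200800 s = 55.8 h.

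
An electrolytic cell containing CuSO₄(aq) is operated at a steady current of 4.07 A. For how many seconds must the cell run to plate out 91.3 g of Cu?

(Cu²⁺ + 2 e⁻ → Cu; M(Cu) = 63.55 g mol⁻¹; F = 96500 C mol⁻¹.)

n(Cu) = m/M = 91.3 / 63.55 = 1.437 mol.
Each Cu atom requires 2 electrons, so n(e⁻) = 2 × 1.437 = 2.873 mol.
Q = n(e⁻)·F = 2.873 × 96500 = 277300 C.
t = Q/I = 277300 / 4.070 A = 68130 s.

68100 s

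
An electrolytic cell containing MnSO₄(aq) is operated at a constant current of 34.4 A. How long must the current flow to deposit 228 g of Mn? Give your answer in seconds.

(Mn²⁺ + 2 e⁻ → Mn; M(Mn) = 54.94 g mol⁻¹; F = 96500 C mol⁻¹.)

n(Mn) = m/M = 228 / 54.94 = 4.150 mol.
Each Mn atom requires 2 electrons, so n(e⁻) = 2 × 4.150 = 8.300 mol.
Q = n(e⁻)·F = 8.300 × 96500 = 800900 C.
t = Q/I = 800900 / 34.40 A = 23280 s.

23300 s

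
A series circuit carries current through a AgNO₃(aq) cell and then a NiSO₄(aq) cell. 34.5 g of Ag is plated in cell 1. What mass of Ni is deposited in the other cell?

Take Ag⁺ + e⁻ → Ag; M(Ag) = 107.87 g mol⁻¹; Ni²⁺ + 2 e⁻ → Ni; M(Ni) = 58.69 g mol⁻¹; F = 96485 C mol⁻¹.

n(Ag) = 34.5 / 107.87 = 0.3198 mol.
Since Ag⁺ + e⁻ → Ag, n(e⁻) passed = 1 × 0.3198 = 0.3198 mol.
Cells in series carry the same charge, so the same 0.3198 mol of electrons passes through cell 2.
Ni²⁺ + 2 e⁻ → Ni, so n(Ni) = 0.3198 / 2 = 0.1599 mol.
m(Ni) = 0.1599 × 58.69 = 9.39 g.

9.39 g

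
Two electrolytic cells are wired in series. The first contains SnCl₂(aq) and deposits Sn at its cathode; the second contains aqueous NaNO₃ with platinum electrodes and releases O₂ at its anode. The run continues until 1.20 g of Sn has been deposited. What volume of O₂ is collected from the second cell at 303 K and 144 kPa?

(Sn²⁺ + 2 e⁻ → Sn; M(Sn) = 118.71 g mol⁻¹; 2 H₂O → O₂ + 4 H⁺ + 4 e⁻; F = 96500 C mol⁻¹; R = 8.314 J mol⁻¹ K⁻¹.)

n(Sn) = 1.20 / 118.71 = 0.01011 mol, so n(e⁻) = 2 × 0.01011 = 0.02022 mol.
The cells are in series, so the same 0.02022 mol of electrons passes through the second cell.
2 H₂O → O₂ + 4 H⁺ + 4 e⁻ — 4 mol e⁻ per mol O₂, so n(O₂) = 0.02022/4 = 0.005054 mol.
V = nRT/P = (0.005054 × 8.314 × 303) / (144 × 10³) = 8.84 × 10⁻⁵ m³ = 0.0884 L.

0.0884 L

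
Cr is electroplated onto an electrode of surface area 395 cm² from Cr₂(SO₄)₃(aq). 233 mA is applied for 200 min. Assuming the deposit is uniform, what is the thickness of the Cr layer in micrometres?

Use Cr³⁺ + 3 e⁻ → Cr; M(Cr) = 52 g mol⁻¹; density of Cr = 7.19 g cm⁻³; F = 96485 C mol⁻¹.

Q = I·t = 0.2330 × 12000 = 2796 C; n(e⁻) = 0.02898 mol.
n(Cr) = n(e⁻)/3 = 0.009660 mol, so m = 0.009660 × 52 = 0.5023 g.
Volume = m/ρ = 0.5023 / 7.19 = 0.06986 cm³.
Thickness = V/A = 0.06986 / 395 = 1.77 × 10⁻⁴ cm = 1.77 μm.

1.77 μm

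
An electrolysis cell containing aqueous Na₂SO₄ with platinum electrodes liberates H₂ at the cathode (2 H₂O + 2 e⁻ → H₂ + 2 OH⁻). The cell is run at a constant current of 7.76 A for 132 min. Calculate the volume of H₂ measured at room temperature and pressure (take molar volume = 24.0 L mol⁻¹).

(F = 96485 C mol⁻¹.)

Q = I·t = 7.760 A × 7920.0 s = 61460 C.
n(e⁻) = Q/F = 61460 / 96485 = 0.6370 mol.
2 electrons are transferred per H₂ molecule, so n(H₂) = 0.6370 / 2 = 0.3185 mol.
V = n × V_m = 0.3185 × 24.0 = 7.64 L.

7.64 L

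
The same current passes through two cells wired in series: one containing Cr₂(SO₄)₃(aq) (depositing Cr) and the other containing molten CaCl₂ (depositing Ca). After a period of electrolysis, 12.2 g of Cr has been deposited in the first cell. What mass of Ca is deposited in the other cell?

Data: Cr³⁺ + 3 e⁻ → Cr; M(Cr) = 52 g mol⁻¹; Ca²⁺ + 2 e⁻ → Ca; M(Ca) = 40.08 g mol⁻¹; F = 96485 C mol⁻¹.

14.1 g

n(Cr) = 12.2 / 52 = 0.2346 mol.
Since Cr³⁺ + 3 e⁻ → Cr, n(e⁻) passed = 3 × 0.2346 = 0.7038 mol.
Cells in series carry the same charge, so the same 0.7038 mol of electrons passes through cell 2.
Ca²⁺ + 2 e⁻ → Ca, so n(Ca) = 0.7038 / 2 = 0.3519 mol.
m(Ca) = 0.3519 × 40.08 = 14.1 g.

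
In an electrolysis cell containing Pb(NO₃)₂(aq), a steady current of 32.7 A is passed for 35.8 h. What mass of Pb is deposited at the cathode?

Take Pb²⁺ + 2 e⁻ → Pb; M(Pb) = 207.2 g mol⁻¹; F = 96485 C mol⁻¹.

Q = I·t = 32.70 A × 128880 s = 4214000 C.
n(e⁻) = Q/F = 4214000 / 96485 = 43.68 mol.
Pb²⁺ + 2 e⁻ → Pb, so n(Pb) = n(e⁻)/2 = 21.84 mol.
m = n·M = 21.84 × 207.2 = 4530 g.

4530 g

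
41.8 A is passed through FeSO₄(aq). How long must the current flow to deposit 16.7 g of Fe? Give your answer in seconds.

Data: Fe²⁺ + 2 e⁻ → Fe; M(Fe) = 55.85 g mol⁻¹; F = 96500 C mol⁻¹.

1380 s

n(Fe) = m/M = 16.7 / 55.85 = 0.2990 mol.
Each Fe atom requires 2 electrons, so n(e⁻) = 2 × 0.2990 = 0.5980 mol.
Q = n(e⁻)·F = 0.5980 × 96500 = 57710 C.
t = Q/I = 57710 / 41.80 A = 1381 s.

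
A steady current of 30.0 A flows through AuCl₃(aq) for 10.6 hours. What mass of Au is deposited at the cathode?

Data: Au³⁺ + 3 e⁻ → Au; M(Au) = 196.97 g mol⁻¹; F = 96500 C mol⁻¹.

Q = I·t = 30.00 A × 38160 s = 1145000 C.
n(e⁻) = Q/F = 1145000 / 96500 = 11.86 mol.
Au³⁺ + 3 e⁻ → Au, so n(Au) = n(e⁻)/3 = 3.954 mol.
m = n·M = 3.954 × 196.97 = 779 g.

779 g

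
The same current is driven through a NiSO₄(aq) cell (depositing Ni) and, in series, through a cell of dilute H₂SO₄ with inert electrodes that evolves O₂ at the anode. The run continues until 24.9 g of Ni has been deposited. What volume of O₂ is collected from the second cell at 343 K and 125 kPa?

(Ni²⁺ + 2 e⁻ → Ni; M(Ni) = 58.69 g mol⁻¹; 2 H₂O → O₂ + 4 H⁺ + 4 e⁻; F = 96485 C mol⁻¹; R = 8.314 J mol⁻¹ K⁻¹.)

4.84 L

n(Ni) = 24.9 / 58.69 = 0.4243 mol, so n(e⁻) = 2 × 0.4243 = 0.8485 mol.
The cells are in series, so the same 0.8485 mol of electrons passes through the second cell.
2 H₂O → O₂ + 4 H⁺ + 4 e⁻ — 4 mol e⁻ per mol O₂, so n(O₂) = 0.8485/4 = 0.2121 mol.
V = nRT/P = (0.2121 × 8.314 × 343) / (125 × 10³) = 0.00484 m³ = 4.84 L.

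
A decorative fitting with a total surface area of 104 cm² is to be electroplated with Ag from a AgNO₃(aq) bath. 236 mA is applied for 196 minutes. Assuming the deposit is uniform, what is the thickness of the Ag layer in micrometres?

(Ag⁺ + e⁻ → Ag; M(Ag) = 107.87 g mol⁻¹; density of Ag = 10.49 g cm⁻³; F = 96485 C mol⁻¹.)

28.4 μm

Q = I·t = 0.2360 × 11760 = 2775 C; n(e⁻) = 0.02876 mol.
n(Ag) = n(e⁻)/1 = 0.02876 mol, so m = 0.02876 × 107.87 = 3.103 g.
Volume = m/ρ = 3.103 / 10.49 = 0.2958 cm³.
Thickness = V/A = 0.2958 / 104 = 0.00284 cm = 28.4 μm.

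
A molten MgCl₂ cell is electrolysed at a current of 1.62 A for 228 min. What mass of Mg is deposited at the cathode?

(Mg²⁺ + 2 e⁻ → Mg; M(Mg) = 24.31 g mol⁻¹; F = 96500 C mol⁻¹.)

Q = I·t = 1.620 A × 13680 s = 22160 C.
n(e⁻) = Q/F = 22160 / 96500 = 0.2297 mol.
Mg²⁺ + 2 e⁻ → Mg, so n(Mg) = n(e⁻)/2 = 0.1148 mol.
m = n·M = 0.1148 × 24.31 = 2.79 g.

2.79 g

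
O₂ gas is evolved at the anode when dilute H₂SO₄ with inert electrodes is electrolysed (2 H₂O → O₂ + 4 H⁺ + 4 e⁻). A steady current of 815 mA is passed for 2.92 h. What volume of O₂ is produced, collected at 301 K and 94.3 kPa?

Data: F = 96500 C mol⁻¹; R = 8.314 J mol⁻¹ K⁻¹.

0.589 L

Q = I·t = 0.8150 A × 10512 s = 8567 C.
n(e⁻) = Q/F = 8567 / 96500 = 0.08878 mol.
4 electrons are transferred per O₂ molecule, so n(O₂) = 0.08878 / 4 = 0.02220 mol.
V = nRT/P = (0.02220 × 8.314 × 301) / (94.3 × 10³ Pa) = 5.89 × 10⁻⁴ m³ = 0.589 L.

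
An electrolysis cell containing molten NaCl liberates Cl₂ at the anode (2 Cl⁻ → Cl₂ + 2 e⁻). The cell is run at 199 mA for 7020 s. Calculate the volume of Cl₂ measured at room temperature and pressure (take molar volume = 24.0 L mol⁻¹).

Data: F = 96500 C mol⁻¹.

0.174 L

Q = I·t = 0.1990 A × 7020.0 s = 1397 C.
n(e⁻) = Q/F = 1397 / 96500 = 0.01448 mol.
2 electrons are transferred per Cl₂ molecule, so n(Cl₂) = 0.01448 / 2 = 0.007238 mol.
V = n × V_m = 0.007238 × 24.0 = 0.174 L.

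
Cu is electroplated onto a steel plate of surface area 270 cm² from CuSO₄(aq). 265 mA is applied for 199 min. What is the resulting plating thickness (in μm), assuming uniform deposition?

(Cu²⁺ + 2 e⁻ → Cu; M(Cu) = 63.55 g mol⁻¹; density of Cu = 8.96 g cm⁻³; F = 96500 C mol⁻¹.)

Q = I·t = 0.2650 × 11940 = 3164 C; n(e⁻) = 0.03279 mol.
n(Cu) = n(e⁻)/2 = 0.01639 mol, so m = 0.01639 × 63.55 = 1.042 g.
Volume = m/ρ = 1.042 / 8.96 = 0.1163 cm³.
Thickness = V/A = 0.1163 / 270 = 4.31 × 10⁻⁴ cm = 4.31 μm.

4.31 μm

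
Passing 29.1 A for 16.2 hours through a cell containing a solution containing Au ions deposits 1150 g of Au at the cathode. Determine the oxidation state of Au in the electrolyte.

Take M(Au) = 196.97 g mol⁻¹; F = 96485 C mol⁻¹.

Q = I·t = 29.10 A × 58320 s = 1697000 C, so n(e⁻) = 1697000/96485 = 17.59 mol.
n(Au) deposited = 1150 / 196.97 = 5.838 mol.
Electrons per atom = n(e⁻)/n(Au) = 17.59 / 5.838 = 3.01 ≈ 3, so the ion is Au³⁺.

+3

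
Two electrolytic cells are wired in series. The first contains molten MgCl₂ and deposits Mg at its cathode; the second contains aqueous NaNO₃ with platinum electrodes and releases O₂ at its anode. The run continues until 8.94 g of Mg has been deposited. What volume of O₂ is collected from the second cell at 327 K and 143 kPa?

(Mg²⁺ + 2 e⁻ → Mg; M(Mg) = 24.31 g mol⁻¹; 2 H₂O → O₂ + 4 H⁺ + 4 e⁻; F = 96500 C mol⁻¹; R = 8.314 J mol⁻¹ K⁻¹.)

n(Mg) = 8.94 / 24.31 = 0.3677 mol, so n(e⁻) = 2 × 0.3677 = 0.7355 mol.
The cells are in series, so the same 0.7355 mol of electrons passes through the second cell.
2 H₂O → O₂ + 4 H⁺ + 4 e⁻ — 4 mol e⁻ per mol O₂, so n(O₂) = 0.7355/4 = 0.1839 mol.
V = nRT/P = (0.1839 × 8.314 × 327) / (143 × 10³) = 0.00350 m³ = 3.50 L.

3.50 L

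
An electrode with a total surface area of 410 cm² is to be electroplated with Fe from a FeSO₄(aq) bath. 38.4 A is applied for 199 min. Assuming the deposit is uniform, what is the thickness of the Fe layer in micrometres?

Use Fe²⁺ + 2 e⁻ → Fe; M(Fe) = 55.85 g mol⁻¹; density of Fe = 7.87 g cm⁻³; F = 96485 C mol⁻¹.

411 μm

Q = I·t = 38.40 × 11940 = 458500 C; n(e⁻) = 4.752 mol.
n(Fe) = n(e⁻)/2 = 2.376 mol, so m = 2.376 × 55.85 = 132.7 g.
Volume = m/ρ = 132.7 / 7.87 = 16.86 cm³.
Thickness = V/A = 16.86 / 410 = 0.0411 cm = 411 μm.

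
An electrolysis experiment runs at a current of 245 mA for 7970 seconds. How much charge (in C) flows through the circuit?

1950 C

Q = I·t = 0.2450 A × 7970.0 s = 1950 C.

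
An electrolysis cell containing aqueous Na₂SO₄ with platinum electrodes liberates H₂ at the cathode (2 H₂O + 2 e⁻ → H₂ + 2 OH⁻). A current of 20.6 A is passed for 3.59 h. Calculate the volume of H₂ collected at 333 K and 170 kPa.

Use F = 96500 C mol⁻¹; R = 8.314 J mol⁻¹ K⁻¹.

22.5 L

Q = I·t = 20.60 A × 12924 s = 266200 C.
n(e⁻) = Q/F = 266200 / 96500 = 2.759 mol.
2 electrons are transferred per H₂ molecule, so n(H₂) = 2.759 / 2 = 1.379 mol.
V = nRT/P = (1.379 × 8.314 × 333) / (170 × 10³ Pa) = 0.0225 m³ = 22.5 L.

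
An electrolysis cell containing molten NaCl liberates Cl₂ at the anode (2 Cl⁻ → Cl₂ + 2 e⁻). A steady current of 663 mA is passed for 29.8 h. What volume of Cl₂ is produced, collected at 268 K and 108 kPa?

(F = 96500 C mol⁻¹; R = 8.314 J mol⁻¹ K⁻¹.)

7.60 L

Q = I·t = 0.6630 A × 107280 s = 71130 C.
n(e⁻) = Q/F = 71130 / 96500 = 0.7371 mol.
2 electrons are transferred per Cl₂ molecule, so n(Cl₂) = 0.7371 / 2 = 0.3685 mol.
V = nRT/P = (0.3685 × 8.314 × 268) / (108 × 10³ Pa) = 0.00760 m³ = 7.60 L.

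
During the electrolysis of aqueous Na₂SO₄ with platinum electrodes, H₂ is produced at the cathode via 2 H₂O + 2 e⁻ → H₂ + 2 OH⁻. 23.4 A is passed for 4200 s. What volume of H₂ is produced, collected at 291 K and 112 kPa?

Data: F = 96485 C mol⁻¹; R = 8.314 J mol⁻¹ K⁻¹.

11.0 L

Q = I·t = 23.40 A × 4200.0 s = 98280 C.
n(e⁻) = Q/F = 98280 / 96485 = 1.019 mol.
2 electrons are transferred per H₂ molecule, so n(H₂) = 1.019 / 2 = 0.5093 mol.
V = nRT/P = (0.5093 × 8.314 × 291) / (112 × 10³ Pa) = 0.0110 m³ = 11.0 L.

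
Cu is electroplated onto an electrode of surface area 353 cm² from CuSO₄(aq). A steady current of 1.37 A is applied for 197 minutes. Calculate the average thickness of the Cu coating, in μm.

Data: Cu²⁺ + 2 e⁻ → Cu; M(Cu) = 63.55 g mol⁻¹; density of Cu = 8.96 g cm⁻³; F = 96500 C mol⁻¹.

Q = I·t = 1.370 × 11820 = 16190 C; n(e⁻) = 0.1678 mol.
n(Cu) = n(e⁻)/2 = 0.08390 mol, so m = 0.08390 × 63.55 = 5.332 g.
Volume = m/ρ = 5.332 / 8.96 = 0.5951 cm³.
Thickness = V/A = 0.5951 / 353 = 0.00169 cm = 16.9 μm.

16.9 μm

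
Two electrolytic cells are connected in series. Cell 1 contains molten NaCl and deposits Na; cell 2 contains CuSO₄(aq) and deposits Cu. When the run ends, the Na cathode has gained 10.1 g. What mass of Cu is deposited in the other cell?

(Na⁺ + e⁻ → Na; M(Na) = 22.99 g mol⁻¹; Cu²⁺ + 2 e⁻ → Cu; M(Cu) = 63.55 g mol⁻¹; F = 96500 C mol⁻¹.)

14.0 g

n(Na) = 10.1 / 22.99 = 0.4393 mol.
Since Na⁺ + e⁻ → Na, n(e⁻) passed = 1 × 0.4393 = 0.4393 mol.
Cells in series carry the same charge, so the same 0.4393 mol of electrons passes through cell 2.
Cu²⁺ + 2 e⁻ → Cu, so n(Cu) = 0.4393 / 2 = 0.2197 mol.
m(Cu) = 0.2197 × 63.55 = 14.0 g.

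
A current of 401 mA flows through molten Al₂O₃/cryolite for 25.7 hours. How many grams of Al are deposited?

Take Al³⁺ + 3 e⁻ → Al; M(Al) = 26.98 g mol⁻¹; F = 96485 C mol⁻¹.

3.46 g

Q = I·t = 0.4010 A × 92520 s = 37100 C.
n(e⁻) = Q/F = 37100 / 96485 = 0.3845 mol.
Al³⁺ + 3 e⁻ → Al, so n(Al) = n(e⁻)/3 = 0.1282 mol.
m = n·M = 0.1282 × 26.98 = 3.46 g.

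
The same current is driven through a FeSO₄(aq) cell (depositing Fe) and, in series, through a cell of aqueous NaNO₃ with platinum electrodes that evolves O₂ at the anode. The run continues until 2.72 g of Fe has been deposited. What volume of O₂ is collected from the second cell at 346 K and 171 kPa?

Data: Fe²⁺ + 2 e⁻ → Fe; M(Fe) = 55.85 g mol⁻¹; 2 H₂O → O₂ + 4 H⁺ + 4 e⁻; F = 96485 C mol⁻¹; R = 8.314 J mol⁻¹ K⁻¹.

n(Fe) = 2.72 / 55.85 = 0.04870 mol, so n(e⁻) = 2 × 0.04870 = 0.09740 mol.
The cells are in series, so the same 0.09740 mol of electrons passes through the second cell.
2 H₂O → O₂ + 4 H⁺ + 4 e⁻ — 4 mol e⁻ per mol O₂, so n(O₂) = 0.09740/4 = 0.02435 mol.
V = nRT/P = (0.02435 × 8.314 × 346) / (171 × 10³) = 4.10 × 10⁻⁴ m³ = 0.410 L.

0.410 L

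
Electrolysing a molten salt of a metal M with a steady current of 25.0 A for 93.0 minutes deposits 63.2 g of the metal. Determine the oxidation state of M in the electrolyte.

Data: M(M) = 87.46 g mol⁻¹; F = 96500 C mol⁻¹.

Q = I·t = 25.00 A × 5580.0 s = 139500 C, so n(e⁻) = 139500/96500 = 1.446 mol.
n(M) deposited = 63.2 / 87.46 = 0.7226 mol.
Electrons per atom = n(e⁻)/n(M) = 1.446 / 0.7226 = 2.00 ≈ 2, so the ion is M²⁺.

+2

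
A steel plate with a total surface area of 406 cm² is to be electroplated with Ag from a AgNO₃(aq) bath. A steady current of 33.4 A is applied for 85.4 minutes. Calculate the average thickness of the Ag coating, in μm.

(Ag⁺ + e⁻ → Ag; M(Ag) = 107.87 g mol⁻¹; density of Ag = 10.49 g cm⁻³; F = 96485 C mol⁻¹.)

Q = I·t = 33.40 × 5124.0 = 171100 C; n(e⁻) = 1.774 mol.
n(Ag) = n(e⁻)/1 = 1.774 mol, so m = 1.774 × 107.87 = 191.3 g.
Volume = m/ρ = 191.3 / 10.49 = 18.24 cm³.
Thickness = V/A = 18.24 / 406 = 0.0449 cm = 449 μm.

449 μm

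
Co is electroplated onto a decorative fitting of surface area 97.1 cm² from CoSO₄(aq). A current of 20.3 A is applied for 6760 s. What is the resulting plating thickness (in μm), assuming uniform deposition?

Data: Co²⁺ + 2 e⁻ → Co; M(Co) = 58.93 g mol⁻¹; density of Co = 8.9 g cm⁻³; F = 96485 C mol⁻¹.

485 μm

Q = I·t = 20.30 × 6760.0 = 137200 C; n(e⁻) = 1.422 mol.
n(Co) = n(e⁻)/2 = 0.7111 mol, so m = 0.7111 × 58.93 = 41.91 g.
Volume = m/ρ = 41.91 / 8.9 = 4.709 cm³.
Thickness = V/A = 4.709 / 97.1 = 0.0485 cm = 485 μm.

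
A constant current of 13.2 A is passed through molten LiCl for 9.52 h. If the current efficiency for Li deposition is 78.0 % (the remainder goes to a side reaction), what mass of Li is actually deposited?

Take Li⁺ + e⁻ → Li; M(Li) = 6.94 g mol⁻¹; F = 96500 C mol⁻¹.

25.4 g

Q = I·t = 13.20 × 34272 = 452400 C.
n(e⁻) = 452400/96500 = 4.688 mol; theoretically n(Li) = 4.688/1 = 4.688 mol, m_theo = 32.53 g.
At 78.0 % efficiency, m_actual = 0.780 × 32.53 = 25.4 g.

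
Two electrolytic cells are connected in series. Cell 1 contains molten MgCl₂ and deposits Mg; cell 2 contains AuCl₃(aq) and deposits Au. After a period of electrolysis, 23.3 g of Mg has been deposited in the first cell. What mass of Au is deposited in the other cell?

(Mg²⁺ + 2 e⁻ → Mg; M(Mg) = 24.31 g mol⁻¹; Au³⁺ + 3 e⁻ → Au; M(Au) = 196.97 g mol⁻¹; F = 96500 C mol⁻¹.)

n(Mg) = 23.3 / 24.31 = 0.9585 mol.
Since Mg²⁺ + 2 e⁻ → Mg, n(e⁻) passed = 2 × 0.9585 = 1.917 mol.
Cells in series carry the same charge, so the same 1.917 mol of electrons passes through cell 2.
Au³⁺ + 3 e⁻ → Au, so n(Au) = 1.917 / 3 = 0.6390 mol.
m(Au) = 0.6390 × 196.97 = 126 g.

126 g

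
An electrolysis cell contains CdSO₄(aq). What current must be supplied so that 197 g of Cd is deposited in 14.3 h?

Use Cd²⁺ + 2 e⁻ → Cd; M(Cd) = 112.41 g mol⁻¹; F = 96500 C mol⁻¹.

n(Cd) = 197 / 112.41 = 1.753 mol.
n(e⁻) = 2 × 1.753 = 3.505 mol.
Q = n(e⁻)·F = 3.505 × 96500 = 338200 C.
I = Q/t = 338200 / 51480 s = 6.57 A.

6.57 A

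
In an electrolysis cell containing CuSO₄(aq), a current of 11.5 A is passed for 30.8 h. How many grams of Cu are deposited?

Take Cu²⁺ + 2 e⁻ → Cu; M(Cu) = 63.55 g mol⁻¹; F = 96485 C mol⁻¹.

420 g

Q = I·t = 11.50 A × 110880 s = 1275000 C.
n(e⁻) = Q/F = 1275000 / 96485 = 13.22 mol.
Cu²⁺ + 2 e⁻ → Cu, so n(Cu) = n(e⁻)/2 = 6.608 mol.
m = n·M = 6.608 × 63.55 = 420 g.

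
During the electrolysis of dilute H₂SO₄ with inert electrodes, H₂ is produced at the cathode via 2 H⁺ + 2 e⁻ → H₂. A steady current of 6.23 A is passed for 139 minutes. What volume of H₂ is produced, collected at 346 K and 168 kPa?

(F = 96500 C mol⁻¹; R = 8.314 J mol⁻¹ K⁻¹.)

Q = I·t = 6.230 A × 8340.0 s = 51960 C.
n(e⁻) = Q/F = 51960 / 96500 = 0.5384 mol.
2 electrons are transferred per H₂ molecule, so n(H₂) = 0.5384 / 2 = 0.2692 mol.
V = nRT/P = (0.2692 × 8.314 × 346) / (168 × 10³ Pa) = 0.00461 m³ = 4.61 L.

4.61 L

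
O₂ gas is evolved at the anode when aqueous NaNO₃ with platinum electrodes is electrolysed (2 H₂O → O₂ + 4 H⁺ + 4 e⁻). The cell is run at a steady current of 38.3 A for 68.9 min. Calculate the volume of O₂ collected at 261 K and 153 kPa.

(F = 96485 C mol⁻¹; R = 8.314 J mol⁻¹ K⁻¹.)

Q = I·t = 38.30 A × 4134.0 s = 158300 C.
n(e⁻) = Q/F = 158300 / 96485 = 1.641 mol.
4 electrons are transferred per O₂ molecule, so n(O₂) = 1.641 / 4 = 0.4103 mol.
V = nRT/P = (0.4103 × 8.314 × 261) / (153 × 10³ Pa) = 0.00582 m³ = 5.82 L.

5.82 L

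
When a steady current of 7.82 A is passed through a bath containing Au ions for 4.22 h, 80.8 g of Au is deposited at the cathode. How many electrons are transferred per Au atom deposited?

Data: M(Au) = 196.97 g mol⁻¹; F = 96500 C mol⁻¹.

Q = I·t = 7.820 A × 15192 s = 118800 C, so n(e⁻) = 118800/96500 = 1.231 mol.
n(Au) deposited = 80.8 / 196.97 = 0.4102 mol.
Electrons per atom = n(e⁻)/n(Au) = 1.231 / 0.4102 = 3.00 ≈ 3, so the ion is Au³⁺.

3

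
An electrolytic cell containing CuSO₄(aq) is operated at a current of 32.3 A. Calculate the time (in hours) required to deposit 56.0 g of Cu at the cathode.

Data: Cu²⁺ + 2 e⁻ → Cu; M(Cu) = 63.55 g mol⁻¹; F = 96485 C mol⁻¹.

n(Cu) = m/M = 56.0 / 63.55 = 0.8812 mol.
Each Cu atom requires 2 electrons, so n(e⁻) = 2 × 0.8812 = 1.762 mol.
Q = n(e⁻)·F = 1.762 × 96485 = 170000 C.
t = Q/I = 170000 / 32.30 A = 5265 s = 1.46 h.

1.46 h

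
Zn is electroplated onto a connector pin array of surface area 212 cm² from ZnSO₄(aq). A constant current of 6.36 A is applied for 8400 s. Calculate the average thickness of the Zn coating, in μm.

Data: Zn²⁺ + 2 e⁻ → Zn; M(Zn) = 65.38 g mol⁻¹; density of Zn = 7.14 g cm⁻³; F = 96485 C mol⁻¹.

120 μm

Q = I·t = 6.360 × 8400.0 = 53420 C; n(e⁻) = 0.5537 mol.
n(Zn) = n(e⁻)/2 = 0.2769 mol, so m = 0.2769 × 65.38 = 18.10 g.
Volume = m/ρ = 18.10 / 7.14 = 2.535 cm³.
Thickness = V/A = 2.535 / 212 = 0.0120 cm = 120 μm.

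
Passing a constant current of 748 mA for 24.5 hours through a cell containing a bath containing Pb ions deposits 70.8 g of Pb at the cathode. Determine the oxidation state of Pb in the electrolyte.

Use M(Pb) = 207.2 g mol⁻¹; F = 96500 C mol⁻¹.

+2

Q = I·t = 0.7480 A × 88200 s = 65970 C, so n(e⁻) = 65970/96500 = 0.6837 mol.
n(Pb) deposited = 70.8 / 207.2 = 0.3417 mol.
Electrons per atom = n(e⁻)/n(Pb) = 0.6837 / 0.3417 = 2.00 ≈ 2, so the ion is Pb²⁺.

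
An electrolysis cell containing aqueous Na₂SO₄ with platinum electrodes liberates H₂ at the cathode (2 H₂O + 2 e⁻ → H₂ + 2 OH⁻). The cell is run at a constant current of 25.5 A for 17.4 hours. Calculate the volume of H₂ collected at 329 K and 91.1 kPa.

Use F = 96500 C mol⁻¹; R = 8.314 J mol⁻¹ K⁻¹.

248 L

Q = I·t = 25.50 A × 62640 s = 1597000 C.
n(e⁻) = Q/F = 1597000 / 96500 = 16.55 mol.
2 electrons are transferred per H₂ molecule, so n(H₂) = 16.55 / 2 = 8.276 mol.
V = nRT/P = (8.276 × 8.314 × 329) / (91.1 × 10³ Pa) = 0.248 m³ = 248 L.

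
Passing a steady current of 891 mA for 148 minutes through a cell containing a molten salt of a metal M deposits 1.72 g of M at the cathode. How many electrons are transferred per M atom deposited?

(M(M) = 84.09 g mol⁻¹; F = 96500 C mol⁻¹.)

Q = I·t = 0.8910 A × 8880.0 s = 7912 C, so n(e⁻) = 7912/96500 = 0.08199 mol.
n(M) deposited = 1.72 / 84.09 = 0.02045 mol.
Electrons per atom = n(e⁻)/n(M) = 0.08199 / 0.02045 = 4.01 ≈ 4, so the ion is M⁴⁺.

4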